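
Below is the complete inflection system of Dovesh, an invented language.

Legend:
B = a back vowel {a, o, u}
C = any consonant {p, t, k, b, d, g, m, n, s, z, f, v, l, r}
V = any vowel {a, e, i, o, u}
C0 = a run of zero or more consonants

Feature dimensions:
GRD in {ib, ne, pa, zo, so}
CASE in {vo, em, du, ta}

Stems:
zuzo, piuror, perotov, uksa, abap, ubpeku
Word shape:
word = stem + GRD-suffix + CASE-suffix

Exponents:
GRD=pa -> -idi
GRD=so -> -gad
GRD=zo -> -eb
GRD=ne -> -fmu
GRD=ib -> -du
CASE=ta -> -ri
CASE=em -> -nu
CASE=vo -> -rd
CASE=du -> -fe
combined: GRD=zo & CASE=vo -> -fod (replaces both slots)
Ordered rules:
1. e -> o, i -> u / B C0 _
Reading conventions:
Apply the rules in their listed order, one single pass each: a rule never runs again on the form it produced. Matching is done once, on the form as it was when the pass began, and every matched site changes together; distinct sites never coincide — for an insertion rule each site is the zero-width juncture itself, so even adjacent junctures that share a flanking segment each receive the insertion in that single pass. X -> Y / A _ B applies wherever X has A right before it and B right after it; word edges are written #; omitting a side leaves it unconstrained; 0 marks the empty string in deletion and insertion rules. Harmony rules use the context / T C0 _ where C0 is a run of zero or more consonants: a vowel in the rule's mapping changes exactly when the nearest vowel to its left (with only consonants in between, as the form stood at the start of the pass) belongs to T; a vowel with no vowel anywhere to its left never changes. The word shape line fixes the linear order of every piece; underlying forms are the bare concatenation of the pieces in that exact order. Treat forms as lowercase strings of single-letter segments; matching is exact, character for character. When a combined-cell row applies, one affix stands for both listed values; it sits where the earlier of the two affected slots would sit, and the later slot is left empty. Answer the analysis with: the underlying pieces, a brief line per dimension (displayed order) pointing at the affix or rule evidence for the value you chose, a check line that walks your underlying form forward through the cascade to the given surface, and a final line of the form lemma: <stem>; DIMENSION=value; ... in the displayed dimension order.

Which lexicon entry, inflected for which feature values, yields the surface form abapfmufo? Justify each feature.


underlying: abap-fmu-fe
GRD=ne - signalled by the affix -fmu
CASE=du - signalled by the affix -fe
check: abapfmufe -> abapfmufo
lemma: abap; GRD=ne; CASE=du


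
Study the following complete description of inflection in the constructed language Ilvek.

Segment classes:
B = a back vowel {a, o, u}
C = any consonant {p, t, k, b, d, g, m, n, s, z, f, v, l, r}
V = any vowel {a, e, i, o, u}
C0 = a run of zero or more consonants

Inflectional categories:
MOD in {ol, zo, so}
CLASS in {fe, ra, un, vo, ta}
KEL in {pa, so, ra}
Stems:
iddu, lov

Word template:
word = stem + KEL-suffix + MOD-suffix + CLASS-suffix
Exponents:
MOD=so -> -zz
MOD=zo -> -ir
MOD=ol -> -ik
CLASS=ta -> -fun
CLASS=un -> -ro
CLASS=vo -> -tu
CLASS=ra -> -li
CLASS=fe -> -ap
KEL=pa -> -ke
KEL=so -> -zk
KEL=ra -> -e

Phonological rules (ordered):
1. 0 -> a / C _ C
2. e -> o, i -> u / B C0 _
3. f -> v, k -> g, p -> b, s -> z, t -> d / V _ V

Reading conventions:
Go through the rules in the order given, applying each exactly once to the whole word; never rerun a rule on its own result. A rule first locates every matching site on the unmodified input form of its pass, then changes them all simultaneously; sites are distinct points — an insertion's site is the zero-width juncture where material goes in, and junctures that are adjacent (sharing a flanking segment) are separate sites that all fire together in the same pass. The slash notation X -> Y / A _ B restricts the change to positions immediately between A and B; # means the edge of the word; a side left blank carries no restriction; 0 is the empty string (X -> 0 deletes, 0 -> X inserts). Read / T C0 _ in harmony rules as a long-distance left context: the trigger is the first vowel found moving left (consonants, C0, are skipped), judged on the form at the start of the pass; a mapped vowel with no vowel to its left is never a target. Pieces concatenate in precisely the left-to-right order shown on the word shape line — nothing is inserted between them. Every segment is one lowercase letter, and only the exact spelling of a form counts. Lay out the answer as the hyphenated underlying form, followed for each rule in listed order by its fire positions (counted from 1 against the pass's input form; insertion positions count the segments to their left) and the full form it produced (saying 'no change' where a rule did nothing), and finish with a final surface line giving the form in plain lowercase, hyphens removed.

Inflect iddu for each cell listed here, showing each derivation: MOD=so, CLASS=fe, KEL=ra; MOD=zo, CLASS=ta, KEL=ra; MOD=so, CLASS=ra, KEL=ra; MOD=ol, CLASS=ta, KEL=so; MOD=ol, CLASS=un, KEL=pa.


cell MOD=so, CLASS=fe, KEL=ra:
underlying: iddu-e-zz-ap
1. 0 -> a / C _ C: inserts after position(s) 2, 6: idaduezazap
2. e -> o, i -> u / B C0 _: fires at position(s) 6: idaduozazap
3. f -> v, k -> g, p -> b, s -> z, t -> d / V _ V: no change
surface: idaduozazap

cell MOD=zo, CLASS=ta, KEL=ra:
underlying: iddu-e-ir-fun
1. 0 -> a / C _ C: inserts after position(s) 2, 7: idadueirafun
2. e -> o, i -> u / B C0 _: fires at position(s) 6: idaduoirafun
3. f -> v, k -> g, p -> b, s -> z, t -> d / V _ V: fires at position(s) 10: idaduoiravun
surface: idaduoiravun

cell MOD=so, CLASS=ra, KEL=ra:
underlying: iddu-e-zz-li
1. 0 -> a / C _ C: inserts after position(s) 2, 6, 7: idaduezazali
2. e -> o, i -> u / B C0 _: fires at position(s) 6, 12: idaduozazalu
3. f -> v, k -> g, p -> b, s -> z, t -> d / V _ V: no change
surface: idaduozazalu

cell MOD=ol, CLASS=ta, KEL=so:
underlying: iddu-zk-ik-fun
1. 0 -> a / C _ C: inserts after position(s) 2, 5, 8: idaduzakikafun
2. e -> o, i -> u / B C0 _: fires at position(s) 9: idaduzakukafun
3. f -> v, k -> g, p -> b, s -> z, t -> d / V _ V: fires at position(s) 8, 10, 12: idaduzagugavun
surface: idaduzagugavun

cell MOD=ol, CLASS=un, KEL=pa:
underlying: iddu-ke-ik-ro
1. 0 -> a / C _ C: inserts after position(s) 2, 8: idadukeikaro
2. e -> o, i -> u / B C0 _: fires at position(s) 7: idadukoikaro
3. f -> v, k -> g, p -> b, s -> z, t -> d / V _ V: fires at position(s) 6, 9: idadugoigaro
surface: idadugoigaro


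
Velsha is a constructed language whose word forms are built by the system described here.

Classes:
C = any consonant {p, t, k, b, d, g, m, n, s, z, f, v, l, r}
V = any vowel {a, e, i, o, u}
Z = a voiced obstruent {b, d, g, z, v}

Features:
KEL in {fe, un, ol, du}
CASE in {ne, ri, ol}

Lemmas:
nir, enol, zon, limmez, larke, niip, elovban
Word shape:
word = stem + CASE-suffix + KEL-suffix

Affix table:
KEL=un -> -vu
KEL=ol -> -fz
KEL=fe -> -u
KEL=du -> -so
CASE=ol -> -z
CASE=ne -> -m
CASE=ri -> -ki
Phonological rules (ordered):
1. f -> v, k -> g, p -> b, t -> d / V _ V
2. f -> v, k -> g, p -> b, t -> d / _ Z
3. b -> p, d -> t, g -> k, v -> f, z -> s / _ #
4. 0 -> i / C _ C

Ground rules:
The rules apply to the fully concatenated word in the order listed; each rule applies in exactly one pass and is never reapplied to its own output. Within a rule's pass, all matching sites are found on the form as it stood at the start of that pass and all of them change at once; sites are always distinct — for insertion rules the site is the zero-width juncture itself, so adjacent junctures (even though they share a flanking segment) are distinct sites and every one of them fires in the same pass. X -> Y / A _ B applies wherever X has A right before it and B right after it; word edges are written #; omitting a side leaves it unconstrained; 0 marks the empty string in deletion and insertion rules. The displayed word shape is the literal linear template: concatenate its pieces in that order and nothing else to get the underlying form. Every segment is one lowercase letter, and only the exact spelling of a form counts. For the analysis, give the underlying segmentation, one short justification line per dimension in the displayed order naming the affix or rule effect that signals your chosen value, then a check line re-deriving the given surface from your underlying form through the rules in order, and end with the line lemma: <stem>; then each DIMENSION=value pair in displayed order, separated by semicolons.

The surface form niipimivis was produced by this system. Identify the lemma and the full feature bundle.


underlying: niip-m-fz
KEL=ol - signalled by the affix -fz
CASE=ne - signalled by the affix -m
check: niipmfz -> niipmfz -> niipmvz -> niipmvs -> niipimivis
lemma: niip; KEL=ol; CASE=ne


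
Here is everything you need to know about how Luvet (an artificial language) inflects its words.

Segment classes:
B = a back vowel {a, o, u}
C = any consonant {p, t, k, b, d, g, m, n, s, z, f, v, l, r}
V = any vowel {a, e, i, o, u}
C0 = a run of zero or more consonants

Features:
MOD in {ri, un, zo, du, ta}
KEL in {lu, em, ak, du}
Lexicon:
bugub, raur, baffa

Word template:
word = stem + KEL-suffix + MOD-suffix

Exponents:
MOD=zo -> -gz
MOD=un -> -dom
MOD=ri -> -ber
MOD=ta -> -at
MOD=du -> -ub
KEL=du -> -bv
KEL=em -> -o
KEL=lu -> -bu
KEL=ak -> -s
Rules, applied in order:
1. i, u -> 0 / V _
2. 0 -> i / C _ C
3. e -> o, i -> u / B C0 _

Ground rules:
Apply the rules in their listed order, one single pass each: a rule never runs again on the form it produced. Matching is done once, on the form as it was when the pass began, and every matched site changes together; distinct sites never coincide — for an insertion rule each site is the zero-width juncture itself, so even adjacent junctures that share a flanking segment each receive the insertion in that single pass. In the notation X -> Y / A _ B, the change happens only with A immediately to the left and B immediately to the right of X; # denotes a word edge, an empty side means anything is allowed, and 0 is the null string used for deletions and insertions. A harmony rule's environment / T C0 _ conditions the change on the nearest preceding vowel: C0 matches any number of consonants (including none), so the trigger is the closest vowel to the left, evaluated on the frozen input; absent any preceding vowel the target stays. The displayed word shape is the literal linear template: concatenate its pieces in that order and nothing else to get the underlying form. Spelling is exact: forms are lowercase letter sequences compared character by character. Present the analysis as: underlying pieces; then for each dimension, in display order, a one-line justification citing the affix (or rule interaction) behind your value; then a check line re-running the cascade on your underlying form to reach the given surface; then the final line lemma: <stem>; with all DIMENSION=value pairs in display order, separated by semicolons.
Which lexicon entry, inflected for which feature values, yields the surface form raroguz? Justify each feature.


underlying: raur-o-gz
MOD=zo - signalled by the affix -gz
KEL=em - signalled by the affix -o
check: raurogz -> rarogz -> rarogiz -> raroguz
lemma: raur; MOD=zo; KEL=em


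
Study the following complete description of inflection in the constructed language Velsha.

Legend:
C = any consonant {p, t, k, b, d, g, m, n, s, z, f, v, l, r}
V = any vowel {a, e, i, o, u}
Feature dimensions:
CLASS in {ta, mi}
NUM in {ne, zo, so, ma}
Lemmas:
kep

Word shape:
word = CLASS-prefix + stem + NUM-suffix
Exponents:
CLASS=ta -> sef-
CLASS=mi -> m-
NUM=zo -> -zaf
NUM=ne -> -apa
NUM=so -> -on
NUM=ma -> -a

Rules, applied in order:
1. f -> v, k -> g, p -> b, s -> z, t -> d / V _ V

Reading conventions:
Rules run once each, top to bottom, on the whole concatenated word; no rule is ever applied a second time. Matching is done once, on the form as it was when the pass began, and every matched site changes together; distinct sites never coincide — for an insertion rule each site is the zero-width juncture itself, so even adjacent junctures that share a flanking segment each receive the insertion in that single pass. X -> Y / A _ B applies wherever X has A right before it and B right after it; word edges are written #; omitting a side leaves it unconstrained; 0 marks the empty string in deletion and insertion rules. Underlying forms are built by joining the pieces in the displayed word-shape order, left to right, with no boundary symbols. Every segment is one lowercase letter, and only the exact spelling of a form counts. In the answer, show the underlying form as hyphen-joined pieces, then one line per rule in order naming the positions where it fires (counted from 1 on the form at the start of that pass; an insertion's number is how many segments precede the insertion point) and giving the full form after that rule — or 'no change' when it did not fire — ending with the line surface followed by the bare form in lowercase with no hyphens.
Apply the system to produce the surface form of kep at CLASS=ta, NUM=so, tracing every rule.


underlying: sef-kep-on
1. f -> v, k -> g, p -> b, s -> z, t -> d / V _ V: fires at position(s) 6: sefkebon
surface: sefkebon


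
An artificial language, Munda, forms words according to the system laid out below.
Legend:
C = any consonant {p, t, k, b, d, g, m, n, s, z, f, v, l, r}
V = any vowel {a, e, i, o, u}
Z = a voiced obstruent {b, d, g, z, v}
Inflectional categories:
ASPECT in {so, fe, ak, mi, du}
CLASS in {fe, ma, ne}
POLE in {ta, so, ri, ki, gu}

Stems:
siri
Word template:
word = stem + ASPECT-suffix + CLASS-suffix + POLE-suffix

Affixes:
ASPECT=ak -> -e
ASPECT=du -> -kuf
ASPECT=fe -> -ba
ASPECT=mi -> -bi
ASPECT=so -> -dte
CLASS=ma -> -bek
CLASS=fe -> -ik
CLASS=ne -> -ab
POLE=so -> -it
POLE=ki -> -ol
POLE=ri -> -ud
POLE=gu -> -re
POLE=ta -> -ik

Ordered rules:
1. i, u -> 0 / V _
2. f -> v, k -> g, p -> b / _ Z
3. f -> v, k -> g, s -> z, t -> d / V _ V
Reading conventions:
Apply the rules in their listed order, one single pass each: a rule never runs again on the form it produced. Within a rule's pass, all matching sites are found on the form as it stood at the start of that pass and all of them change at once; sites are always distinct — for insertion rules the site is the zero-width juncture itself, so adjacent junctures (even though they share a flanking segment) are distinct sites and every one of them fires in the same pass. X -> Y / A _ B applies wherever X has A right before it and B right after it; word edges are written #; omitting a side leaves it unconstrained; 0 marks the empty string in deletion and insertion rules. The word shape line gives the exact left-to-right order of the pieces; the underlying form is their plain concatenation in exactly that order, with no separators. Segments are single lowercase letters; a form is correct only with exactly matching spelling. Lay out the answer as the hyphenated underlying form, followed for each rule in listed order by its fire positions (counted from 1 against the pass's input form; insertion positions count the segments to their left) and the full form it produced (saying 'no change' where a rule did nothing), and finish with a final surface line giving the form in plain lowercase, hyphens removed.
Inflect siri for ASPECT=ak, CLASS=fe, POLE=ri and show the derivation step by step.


underlying: siri-e-ik-ud
1. i, u -> 0 / V _: fires at position(s) 6: siriekud
2. f -> v, k -> g, p -> b / _ Z: no change
3. f -> v, k -> g, s -> z, t -> d / V _ V: fires at position(s) 6: siriegud
surface: siriegud


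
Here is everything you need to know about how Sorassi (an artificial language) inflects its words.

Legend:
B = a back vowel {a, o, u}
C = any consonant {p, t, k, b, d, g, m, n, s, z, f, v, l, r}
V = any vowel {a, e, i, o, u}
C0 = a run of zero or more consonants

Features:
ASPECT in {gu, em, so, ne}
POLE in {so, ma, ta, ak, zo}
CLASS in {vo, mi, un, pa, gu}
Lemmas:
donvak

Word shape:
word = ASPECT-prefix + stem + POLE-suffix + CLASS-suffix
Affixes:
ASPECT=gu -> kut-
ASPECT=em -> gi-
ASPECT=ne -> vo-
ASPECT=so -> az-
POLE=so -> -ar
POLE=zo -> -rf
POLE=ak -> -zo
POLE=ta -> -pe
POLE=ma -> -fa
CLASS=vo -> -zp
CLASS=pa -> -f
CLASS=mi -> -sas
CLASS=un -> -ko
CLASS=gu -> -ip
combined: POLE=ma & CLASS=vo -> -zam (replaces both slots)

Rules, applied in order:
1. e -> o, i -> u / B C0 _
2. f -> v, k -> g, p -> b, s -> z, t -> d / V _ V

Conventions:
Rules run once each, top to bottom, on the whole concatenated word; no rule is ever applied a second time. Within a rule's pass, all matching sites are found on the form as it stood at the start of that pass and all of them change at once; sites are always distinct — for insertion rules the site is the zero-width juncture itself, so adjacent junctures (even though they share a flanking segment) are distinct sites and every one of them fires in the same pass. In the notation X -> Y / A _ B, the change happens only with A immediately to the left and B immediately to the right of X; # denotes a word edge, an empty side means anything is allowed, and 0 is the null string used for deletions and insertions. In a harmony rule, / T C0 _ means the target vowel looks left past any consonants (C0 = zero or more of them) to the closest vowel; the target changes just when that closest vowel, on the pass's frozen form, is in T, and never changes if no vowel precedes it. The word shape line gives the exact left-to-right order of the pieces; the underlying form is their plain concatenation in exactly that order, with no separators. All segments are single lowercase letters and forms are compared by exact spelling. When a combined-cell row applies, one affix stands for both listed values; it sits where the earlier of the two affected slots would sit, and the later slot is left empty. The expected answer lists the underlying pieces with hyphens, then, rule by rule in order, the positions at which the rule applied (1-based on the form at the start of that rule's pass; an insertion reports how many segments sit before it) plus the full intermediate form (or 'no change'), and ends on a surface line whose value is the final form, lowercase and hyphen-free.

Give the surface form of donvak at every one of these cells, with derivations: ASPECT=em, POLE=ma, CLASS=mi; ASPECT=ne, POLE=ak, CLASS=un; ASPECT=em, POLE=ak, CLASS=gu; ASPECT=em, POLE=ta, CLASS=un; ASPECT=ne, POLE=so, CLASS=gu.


cell ASPECT=em, POLE=ma, CLASS=mi:
underlying: gi-donvak-fa-sas
1. e -> o, i -> u / B C0 _: no change
2. f -> v, k -> g, p -> b, s -> z, t -> d / V _ V: fires at position(s) 11: gidonvakfazas
surface: gidonvakfazas

cell ASPECT=ne, POLE=ak, CLASS=un:
underlying: vo-donvak-zo-ko
1. e -> o, i -> u / B C0 _: no change
2. f -> v, k -> g, p -> b, s -> z, t -> d / V _ V: fires at position(s) 11: vodonvakzogo
surface: vodonvakzogo

cell ASPECT=em, POLE=ak, CLASS=gu:
underlying: gi-donvak-zo-ip
1. e -> o, i -> u / B C0 _: fires at position(s) 11: gidonvakzoup
2. f -> v, k -> g, p -> b, s -> z, t -> d / V _ V: no change
surface: gidonvakzoup

cell ASPECT=em, POLE=ta, CLASS=un:
underlying: gi-donvak-pe-ko
1. e -> o, i -> u / B C0 _: fires at position(s) 10: gidonvakpoko
2. f -> v, k -> g, p -> b, s -> z, t -> d / V _ V: fires at position(s) 11: gidonvakpogo
surface: gidonvakpogo

cell ASPECT=ne, POLE=so, CLASS=gu:
underlying: vo-donvak-ar-ip
1. e -> o, i -> u / B C0 _: fires at position(s) 11: vodonvakarup
2. f -> v, k -> g, p -> b, s -> z, t -> d / V _ V: fires at position(s) 8: vodonvagarup
surface: vodonvagarup


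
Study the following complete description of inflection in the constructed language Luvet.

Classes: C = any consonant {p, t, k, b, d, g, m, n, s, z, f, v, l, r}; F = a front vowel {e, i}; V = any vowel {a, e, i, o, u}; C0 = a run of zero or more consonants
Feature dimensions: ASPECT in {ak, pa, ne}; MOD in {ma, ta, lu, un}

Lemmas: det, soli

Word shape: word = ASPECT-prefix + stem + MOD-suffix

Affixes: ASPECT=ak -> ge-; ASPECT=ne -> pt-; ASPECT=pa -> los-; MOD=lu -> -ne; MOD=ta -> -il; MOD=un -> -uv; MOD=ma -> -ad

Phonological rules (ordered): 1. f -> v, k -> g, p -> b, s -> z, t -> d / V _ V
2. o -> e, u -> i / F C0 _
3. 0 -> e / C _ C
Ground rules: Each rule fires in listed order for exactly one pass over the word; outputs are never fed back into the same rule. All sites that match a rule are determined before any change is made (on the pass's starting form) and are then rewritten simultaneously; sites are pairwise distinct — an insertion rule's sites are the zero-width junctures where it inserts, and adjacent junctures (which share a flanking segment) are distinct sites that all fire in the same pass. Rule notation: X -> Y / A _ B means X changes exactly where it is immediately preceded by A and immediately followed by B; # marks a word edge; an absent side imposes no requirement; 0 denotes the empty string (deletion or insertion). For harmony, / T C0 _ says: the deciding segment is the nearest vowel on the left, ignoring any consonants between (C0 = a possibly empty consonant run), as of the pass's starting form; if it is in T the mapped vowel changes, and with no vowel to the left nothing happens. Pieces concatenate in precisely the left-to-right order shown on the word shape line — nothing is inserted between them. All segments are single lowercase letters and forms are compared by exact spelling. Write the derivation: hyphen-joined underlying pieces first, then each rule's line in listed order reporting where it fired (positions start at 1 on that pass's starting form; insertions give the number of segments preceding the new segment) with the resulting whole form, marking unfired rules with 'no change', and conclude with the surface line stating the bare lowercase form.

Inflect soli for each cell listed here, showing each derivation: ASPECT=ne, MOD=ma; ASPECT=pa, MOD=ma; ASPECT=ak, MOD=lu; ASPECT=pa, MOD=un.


cell ASPECT=ne, MOD=ma:
underlying: pt-soli-ad
1. f -> v, k -> g, p -> b, s -> z, t -> d / V _ V: no change
2. o -> e, u -> i / F C0 _: no change
3. 0 -> e / C _ C: inserts after position(s) 1, 2: petesoliad
surface: petesoliad

cell ASPECT=pa, MOD=ma:
underlying: los-soli-ad
1. f -> v, k -> g, p -> b, s -> z, t -> d / V _ V: no change
2. o -> e, u -> i / F C0 _: no change
3. 0 -> e / C _ C: inserts after position(s) 3: losesoliad
surface: losesoliad

cell ASPECT=ak, MOD=lu:
underlying: ge-soli-ne
1. f -> v, k -> g, p -> b, s -> z, t -> d / V _ V: fires at position(s) 3: gezoline
2. o -> e, u -> i / F C0 _: fires at position(s) 4: gezeline
3. 0 -> e / C _ C: no change
surface: gezeline

cell ASPECT=pa, MOD=un:
underlying: los-soli-uv
1. f -> v, k -> g, p -> b, s -> z, t -> d / V _ V: no change
2. o -> e, u -> i / F C0 _: fires at position(s) 8: lossoliiv
3. 0 -> e / C _ C: inserts after position(s) 3: losesoliiv
surface: losesoliiv


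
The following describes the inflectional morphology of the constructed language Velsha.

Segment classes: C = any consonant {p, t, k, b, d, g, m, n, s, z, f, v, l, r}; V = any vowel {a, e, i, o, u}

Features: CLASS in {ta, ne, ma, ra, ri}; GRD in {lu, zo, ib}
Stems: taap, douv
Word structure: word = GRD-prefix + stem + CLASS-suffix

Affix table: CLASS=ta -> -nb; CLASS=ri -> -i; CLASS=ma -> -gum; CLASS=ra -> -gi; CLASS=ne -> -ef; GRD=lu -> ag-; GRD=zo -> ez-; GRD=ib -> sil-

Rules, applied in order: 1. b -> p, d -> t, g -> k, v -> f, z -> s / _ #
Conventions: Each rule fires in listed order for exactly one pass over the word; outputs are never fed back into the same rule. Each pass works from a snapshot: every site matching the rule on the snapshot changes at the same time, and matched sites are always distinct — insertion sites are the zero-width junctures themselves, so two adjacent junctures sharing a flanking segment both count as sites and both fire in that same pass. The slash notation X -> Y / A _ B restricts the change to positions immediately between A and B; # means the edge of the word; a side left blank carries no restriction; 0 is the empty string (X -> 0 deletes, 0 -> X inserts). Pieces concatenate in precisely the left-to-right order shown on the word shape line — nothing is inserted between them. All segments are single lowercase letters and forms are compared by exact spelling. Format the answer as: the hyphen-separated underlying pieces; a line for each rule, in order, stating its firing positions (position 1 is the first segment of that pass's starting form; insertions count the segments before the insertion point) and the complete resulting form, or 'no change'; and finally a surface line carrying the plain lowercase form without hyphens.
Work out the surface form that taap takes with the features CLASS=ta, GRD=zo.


underlying: ez-taap-nb
1. b -> p, d -> t, g -> k, v -> f, z -> s / _ #: fires at position(s) 8: eztaapnp
surface: eztaapnp


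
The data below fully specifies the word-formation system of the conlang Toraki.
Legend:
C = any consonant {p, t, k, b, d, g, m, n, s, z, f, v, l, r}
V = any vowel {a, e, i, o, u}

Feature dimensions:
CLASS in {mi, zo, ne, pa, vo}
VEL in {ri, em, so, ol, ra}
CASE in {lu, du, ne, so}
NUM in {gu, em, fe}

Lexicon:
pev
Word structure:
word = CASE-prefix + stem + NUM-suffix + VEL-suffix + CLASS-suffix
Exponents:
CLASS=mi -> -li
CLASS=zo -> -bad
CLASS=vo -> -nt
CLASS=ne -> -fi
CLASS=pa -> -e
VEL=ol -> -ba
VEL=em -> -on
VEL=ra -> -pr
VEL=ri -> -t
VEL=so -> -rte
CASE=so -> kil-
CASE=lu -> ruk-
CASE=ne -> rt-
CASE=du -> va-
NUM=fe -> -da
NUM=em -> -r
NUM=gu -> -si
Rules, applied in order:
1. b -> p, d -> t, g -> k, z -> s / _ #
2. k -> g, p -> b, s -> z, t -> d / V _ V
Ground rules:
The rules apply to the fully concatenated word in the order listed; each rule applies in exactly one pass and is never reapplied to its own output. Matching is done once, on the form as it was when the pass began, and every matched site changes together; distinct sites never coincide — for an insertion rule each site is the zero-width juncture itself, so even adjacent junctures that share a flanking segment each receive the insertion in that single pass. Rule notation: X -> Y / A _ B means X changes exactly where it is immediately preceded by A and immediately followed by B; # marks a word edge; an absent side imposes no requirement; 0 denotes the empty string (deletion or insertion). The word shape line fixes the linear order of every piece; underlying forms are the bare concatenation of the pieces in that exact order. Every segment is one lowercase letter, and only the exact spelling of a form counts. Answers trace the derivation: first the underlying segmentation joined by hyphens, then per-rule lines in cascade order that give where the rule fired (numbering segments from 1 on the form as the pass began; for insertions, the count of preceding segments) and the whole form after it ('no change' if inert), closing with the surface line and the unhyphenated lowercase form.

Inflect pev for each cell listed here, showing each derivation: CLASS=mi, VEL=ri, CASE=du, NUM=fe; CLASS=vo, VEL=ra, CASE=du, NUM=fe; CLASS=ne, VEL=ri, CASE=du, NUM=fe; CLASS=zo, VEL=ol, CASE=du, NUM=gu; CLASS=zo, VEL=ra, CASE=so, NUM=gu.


cell CLASS=mi, VEL=ri, CASE=du, NUM=fe:
underlying: va-pev-da-t-li
1. b -> p, d -> t, g -> k, z -> s / _ #: no change
2. k -> g, p -> b, s -> z, t -> d / V _ V: fires at position(s) 3: vabevdatli
surface: vabevdatli

cell CLASS=vo, VEL=ra, CASE=du, NUM=fe:
underlying: va-pev-da-pr-nt
1. b -> p, d -> t, g -> k, z -> s / _ #: no change
2. k -> g, p -> b, s -> z, t -> d / V _ V: fires at position(s) 3: vabevdaprnt
surface: vabevdaprnt

cell CLASS=ne, VEL=ri, CASE=du, NUM=fe:
underlying: va-pev-da-t-fi
1. b -> p, d -> t, g -> k, z -> s / _ #: no change
2. k -> g, p -> b, s -> z, t -> d / V _ V: fires at position(s) 3: vabevdatfi
surface: vabevdatfi

cell CLASS=zo, VEL=ol, CASE=du, NUM=gu:
underlying: va-pev-si-ba-bad
1. b -> p, d -> t, g -> k, z -> s / _ #: fires at position(s) 12: vapevsibabat
2. k -> g, p -> b, s -> z, t -> d / V _ V: fires at position(s) 3: vabevsibabat
surface: vabevsibabat

cell CLASS=zo, VEL=ra, CASE=so, NUM=gu:
underlying: kil-pev-si-pr-bad
1. b -> p, d -> t, g -> k, z -> s / _ #: fires at position(s) 13: kilpevsiprbat
2. k -> g, p -> b, s -> z, t -> d / V _ V: no change
surface: kilpevsiprbat


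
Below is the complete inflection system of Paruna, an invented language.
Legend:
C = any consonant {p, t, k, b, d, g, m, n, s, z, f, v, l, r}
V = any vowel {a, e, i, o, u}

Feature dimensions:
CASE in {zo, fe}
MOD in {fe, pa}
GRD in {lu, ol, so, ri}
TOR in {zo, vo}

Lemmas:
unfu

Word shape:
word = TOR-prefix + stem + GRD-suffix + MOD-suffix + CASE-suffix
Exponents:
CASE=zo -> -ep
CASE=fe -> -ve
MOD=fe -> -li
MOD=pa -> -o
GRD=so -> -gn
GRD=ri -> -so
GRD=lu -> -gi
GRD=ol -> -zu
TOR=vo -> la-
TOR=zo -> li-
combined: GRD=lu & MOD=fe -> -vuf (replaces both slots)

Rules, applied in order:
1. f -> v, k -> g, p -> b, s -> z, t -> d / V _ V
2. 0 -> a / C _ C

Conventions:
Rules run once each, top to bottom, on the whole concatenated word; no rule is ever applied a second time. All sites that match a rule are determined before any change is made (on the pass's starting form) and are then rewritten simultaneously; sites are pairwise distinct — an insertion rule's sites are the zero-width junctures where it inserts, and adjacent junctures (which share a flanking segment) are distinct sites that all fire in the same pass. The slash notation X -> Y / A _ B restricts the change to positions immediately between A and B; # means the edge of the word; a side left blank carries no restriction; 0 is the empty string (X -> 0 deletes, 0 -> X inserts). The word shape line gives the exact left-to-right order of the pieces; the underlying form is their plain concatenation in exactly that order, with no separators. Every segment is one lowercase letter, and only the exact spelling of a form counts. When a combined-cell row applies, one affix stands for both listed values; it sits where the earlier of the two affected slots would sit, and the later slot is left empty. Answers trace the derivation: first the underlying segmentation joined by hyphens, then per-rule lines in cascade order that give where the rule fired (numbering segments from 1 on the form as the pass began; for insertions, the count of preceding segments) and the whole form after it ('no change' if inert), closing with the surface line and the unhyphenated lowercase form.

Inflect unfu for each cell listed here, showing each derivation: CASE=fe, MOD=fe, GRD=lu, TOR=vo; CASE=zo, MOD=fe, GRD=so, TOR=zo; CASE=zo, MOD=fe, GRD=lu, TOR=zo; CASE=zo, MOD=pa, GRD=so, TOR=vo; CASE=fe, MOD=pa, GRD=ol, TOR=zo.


cell CASE=fe, MOD=fe, GRD=lu, TOR=vo:
underlying: la-unfu-vuf-ve
1. f -> v, k -> g, p -> b, s -> z, t -> d / V _ V: no change
2. 0 -> a / C _ C: inserts after position(s) 4, 9: launafuvufave
surface: launafuvufave

cell CASE=zo, MOD=fe, GRD=so, TOR=zo:
underlying: li-unfu-gn-li-ep
1. f -> v, k -> g, p -> b, s -> z, t -> d / V _ V: no change
2. 0 -> a / C _ C: inserts after position(s) 4, 7, 8: liunafuganaliep
surface: liunafuganaliep

cell CASE=zo, MOD=fe, GRD=lu, TOR=zo:
underlying: li-unfu-vuf-ep
1. f -> v, k -> g, p -> b, s -> z, t -> d / V _ V: fires at position(s) 9: liunfuvuvep
2. 0 -> a / C _ C: inserts after position(s) 4: liunafuvuvep
surface: liunafuvuvep

cell CASE=zo, MOD=pa, GRD=so, TOR=vo:
underlying: la-unfu-gn-o-ep
1. f -> v, k -> g, p -> b, s -> z, t -> d / V _ V: no change
2. 0 -> a / C _ C: inserts after position(s) 4, 7: launafuganoep
surface: launafuganoep

cell CASE=fe, MOD=pa, GRD=ol, TOR=zo:
underlying: li-unfu-zu-o-ve
1. f -> v, k -> g, p -> b, s -> z, t -> d / V _ V: no change
2. 0 -> a / C _ C: inserts after position(s) 4: liunafuzuove
surface: liunafuzuove


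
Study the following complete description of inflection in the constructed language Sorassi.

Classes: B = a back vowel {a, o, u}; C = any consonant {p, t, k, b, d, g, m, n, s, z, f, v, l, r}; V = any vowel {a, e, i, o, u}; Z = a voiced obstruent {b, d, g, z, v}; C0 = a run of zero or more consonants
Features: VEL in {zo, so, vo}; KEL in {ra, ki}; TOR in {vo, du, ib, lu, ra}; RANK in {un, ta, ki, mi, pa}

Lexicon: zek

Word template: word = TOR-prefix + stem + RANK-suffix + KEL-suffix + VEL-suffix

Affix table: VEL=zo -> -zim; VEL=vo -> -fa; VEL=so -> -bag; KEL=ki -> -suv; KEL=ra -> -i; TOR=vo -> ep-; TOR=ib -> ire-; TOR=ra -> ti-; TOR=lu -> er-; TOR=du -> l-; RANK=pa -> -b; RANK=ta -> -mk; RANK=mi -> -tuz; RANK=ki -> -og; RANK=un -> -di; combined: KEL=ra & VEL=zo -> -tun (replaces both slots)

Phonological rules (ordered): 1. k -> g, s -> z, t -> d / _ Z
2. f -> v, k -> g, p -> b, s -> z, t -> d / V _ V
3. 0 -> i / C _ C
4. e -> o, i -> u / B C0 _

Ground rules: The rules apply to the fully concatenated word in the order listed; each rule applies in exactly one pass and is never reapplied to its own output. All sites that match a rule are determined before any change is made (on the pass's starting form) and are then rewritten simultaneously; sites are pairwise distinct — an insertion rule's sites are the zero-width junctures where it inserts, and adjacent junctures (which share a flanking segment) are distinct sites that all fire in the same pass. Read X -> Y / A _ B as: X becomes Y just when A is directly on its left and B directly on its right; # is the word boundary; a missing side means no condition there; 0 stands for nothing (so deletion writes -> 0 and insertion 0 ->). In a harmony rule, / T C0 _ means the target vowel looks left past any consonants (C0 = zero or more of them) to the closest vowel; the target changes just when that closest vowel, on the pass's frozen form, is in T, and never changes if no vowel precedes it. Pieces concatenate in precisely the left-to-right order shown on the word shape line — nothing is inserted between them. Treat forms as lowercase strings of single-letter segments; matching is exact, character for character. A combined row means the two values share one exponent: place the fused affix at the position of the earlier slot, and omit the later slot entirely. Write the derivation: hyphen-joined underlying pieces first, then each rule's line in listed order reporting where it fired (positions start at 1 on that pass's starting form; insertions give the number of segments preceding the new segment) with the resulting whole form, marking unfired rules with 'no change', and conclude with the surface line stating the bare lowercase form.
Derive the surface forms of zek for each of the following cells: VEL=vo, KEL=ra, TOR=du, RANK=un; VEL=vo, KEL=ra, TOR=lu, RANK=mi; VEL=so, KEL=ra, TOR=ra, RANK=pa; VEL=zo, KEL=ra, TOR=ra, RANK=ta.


cell VEL=vo, KEL=ra, TOR=du, RANK=un:
underlying: l-zek-di-i-fa
1. k -> g, s -> z, t -> d / _ Z: fires at position(s) 4: lzegdiifa
2. f -> v, k -> g, p -> b, s -> z, t -> d / V _ V: fires at position(s) 8: lzegdiiva
3. 0 -> i / C _ C: inserts after position(s) 1, 4: lizegidiiva
4. e -> o, i -> u / B C0 _: no change
surface: lizegidiiva

cell VEL=vo, KEL=ra, TOR=lu, RANK=mi:
underlying: er-zek-tuz-i-fa
1. k -> g, s -> z, t -> d / _ Z: no change
2. f -> v, k -> g, p -> b, s -> z, t -> d / V _ V: fires at position(s) 10: erzektuziva
3. 0 -> i / C _ C: inserts after position(s) 2, 5: erizekituziva
4. e -> o, i -> u / B C0 _: fires at position(s) 11: erizekituzuva
surface: erizekituzuva

cell VEL=so, KEL=ra, TOR=ra, RANK=pa:
underlying: ti-zek-b-i-bag
1. k -> g, s -> z, t -> d / _ Z: fires at position(s) 5: tizegbibag
2. f -> v, k -> g, p -> b, s -> z, t -> d / V _ V: no change
3. 0 -> i / C _ C: inserts after position(s) 5: tizegibibag
4. e -> o, i -> u / B C0 _: no change
surface: tizegibibag

cell VEL=zo, KEL=ra, TOR=ra, RANK=ta:
underlying: ti-zek-mk-tun
1. k -> g, s -> z, t -> d / _ Z: no change
2. f -> v, k -> g, p -> b, s -> z, t -> d / V _ V: no change
3. 0 -> i / C _ C: inserts after position(s) 5, 6, 7: tizekimikitun
4. e -> o, i -> u / B C0 _: no change
surface: tizekimikitun


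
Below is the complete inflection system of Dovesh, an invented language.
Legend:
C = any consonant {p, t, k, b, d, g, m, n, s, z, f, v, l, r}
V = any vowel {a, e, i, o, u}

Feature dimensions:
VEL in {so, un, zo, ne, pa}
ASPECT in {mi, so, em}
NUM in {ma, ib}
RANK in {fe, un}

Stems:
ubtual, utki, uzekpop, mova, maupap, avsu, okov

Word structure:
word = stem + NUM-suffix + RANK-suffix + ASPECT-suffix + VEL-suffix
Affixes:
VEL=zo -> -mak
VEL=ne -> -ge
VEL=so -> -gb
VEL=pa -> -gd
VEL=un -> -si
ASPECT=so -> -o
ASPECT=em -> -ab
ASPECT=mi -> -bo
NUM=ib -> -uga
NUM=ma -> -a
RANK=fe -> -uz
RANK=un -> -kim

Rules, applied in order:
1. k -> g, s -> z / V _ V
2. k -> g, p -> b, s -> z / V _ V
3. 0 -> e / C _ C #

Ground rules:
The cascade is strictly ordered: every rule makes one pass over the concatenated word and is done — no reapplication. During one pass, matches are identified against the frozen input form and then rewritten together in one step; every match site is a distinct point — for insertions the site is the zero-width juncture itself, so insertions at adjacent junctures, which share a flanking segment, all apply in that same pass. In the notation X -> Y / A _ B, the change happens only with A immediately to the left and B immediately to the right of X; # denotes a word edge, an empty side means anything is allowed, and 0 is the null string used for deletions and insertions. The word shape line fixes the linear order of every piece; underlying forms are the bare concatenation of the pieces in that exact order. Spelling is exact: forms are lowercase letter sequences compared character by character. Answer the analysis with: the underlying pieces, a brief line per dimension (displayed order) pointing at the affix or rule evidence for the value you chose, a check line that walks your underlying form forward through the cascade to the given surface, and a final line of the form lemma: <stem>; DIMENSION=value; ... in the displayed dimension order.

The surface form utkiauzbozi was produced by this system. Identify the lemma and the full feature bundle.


underlying: utki-a-uz-bo-si
VEL=un - signalled by the affix -si
ASPECT=mi - signalled by the affix -bo
NUM=ma - signalled by the affix -a
RANK=fe - signalled by the affix -uz
check: utkiauzbosi -> utkiauzbozi -> utkiauzbozi -> utkiauzbozi
lemma: utki; VEL=un; ASPECT=mi; NUM=ma; RANK=fe


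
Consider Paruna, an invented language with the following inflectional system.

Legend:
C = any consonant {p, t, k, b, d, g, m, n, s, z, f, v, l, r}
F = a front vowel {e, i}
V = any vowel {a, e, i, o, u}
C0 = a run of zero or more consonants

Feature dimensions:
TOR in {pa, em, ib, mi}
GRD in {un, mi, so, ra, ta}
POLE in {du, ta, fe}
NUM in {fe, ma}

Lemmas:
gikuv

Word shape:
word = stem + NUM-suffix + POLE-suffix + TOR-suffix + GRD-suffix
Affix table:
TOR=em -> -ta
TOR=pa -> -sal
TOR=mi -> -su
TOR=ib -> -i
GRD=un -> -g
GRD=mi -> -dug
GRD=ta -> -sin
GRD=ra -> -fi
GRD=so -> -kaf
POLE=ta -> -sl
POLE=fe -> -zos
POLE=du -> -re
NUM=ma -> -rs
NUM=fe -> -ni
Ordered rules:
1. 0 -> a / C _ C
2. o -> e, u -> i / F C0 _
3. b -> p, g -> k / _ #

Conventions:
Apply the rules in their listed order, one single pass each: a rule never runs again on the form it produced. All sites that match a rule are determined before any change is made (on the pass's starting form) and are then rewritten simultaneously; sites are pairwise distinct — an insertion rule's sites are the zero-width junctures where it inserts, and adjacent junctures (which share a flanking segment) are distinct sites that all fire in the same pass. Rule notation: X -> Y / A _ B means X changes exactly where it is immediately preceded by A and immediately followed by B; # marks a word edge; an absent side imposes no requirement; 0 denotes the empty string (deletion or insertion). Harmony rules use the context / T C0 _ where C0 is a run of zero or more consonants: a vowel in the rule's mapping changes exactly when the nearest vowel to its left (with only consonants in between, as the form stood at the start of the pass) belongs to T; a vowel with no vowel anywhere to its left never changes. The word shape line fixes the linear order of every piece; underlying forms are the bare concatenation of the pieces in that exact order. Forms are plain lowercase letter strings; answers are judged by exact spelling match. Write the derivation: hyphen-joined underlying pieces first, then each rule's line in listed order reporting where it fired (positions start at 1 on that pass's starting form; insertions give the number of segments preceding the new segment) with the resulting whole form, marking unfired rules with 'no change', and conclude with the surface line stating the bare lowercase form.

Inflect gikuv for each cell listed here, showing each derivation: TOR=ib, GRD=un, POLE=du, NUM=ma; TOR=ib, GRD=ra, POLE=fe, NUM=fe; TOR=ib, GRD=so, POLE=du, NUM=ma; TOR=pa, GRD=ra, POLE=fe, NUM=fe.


cell TOR=ib, GRD=un, POLE=du, NUM=ma:
underlying: gikuv-rs-re-i-g
1. 0 -> a / C _ C: inserts after position(s) 5, 6, 7: gikuvarasareig
2. o -> e, u -> i / F C0 _: fires at position(s) 4: gikivarasareig
3. b -> p, g -> k / _ #: fires at position(s) 14: gikivarasareik
surface: gikivarasareik

cell TOR=ib, GRD=ra, POLE=fe, NUM=fe:
underlying: gikuv-ni-zos-i-fi
1. 0 -> a / C _ C: inserts after position(s) 5: gikuvanizosifi
2. o -> e, u -> i / F C0 _: fires at position(s) 4, 10: gikivanizesifi
3. b -> p, g -> k / _ #: no change
surface: gikivanizesifi

cell TOR=ib, GRD=so, POLE=du, NUM=ma:
underlying: gikuv-rs-re-i-kaf
1. 0 -> a / C _ C: inserts after position(s) 5, 6, 7: gikuvarasareikaf
2. o -> e, u -> i / F C0 _: fires at position(s) 4: gikivarasareikaf
3. b -> p, g -> k / _ #: no change
surface: gikivarasareikaf

cell TOR=pa, GRD=ra, POLE=fe, NUM=fe:
underlying: gikuv-ni-zos-sal-fi
1. 0 -> a / C _ C: inserts after position(s) 5, 10, 13: gikuvanizosasalafi
2. o -> e, u -> i / F C0 _: fires at position(s) 4, 10: gikivanizesasalafi
3. b -> p, g -> k / _ #: no change
surface: gikivanizesasalafi
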